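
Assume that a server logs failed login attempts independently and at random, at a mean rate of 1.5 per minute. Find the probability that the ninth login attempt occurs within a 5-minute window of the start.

Over the interval, μ = 1.5 × 5 = 7.5 (a 5-minute window = 5 minutes).
The ninth arrival falls in the interval iff at least 9 events occur there: P(S_9 ≤ t) = P(N ≥ 9) = 1 − P(N ≤ 8) ≈ 0.3380.

0.3380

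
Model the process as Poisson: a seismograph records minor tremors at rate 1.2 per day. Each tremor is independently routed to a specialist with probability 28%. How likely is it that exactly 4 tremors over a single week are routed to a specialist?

0.1214

Thinning: the tremors that are routed to a specialist themselves form a Poisson process with rate 0.28 × 1.2 = 0.336 per day.
Over the interval, μ = 0.336 × 7 = 2.352 (a week = 7 days).
P(N = 4) = e^(−2.352) · 2.352^4/4! ≈ 0.1214.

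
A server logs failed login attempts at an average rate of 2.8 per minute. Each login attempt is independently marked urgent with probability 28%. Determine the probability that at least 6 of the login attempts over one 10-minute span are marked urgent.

Thinning: the login attempts that are marked urgent themselves form a Poisson process with rate 0.28 × 2.8 = 0.784 per minute.
Over the interval, μ = 0.784 × 10 = 7.84 (a 10-minute span = 10 minutes).
P(N ≥ 6) = 1 − P(N ≤ 5) ≈ 0.7937.

0.7937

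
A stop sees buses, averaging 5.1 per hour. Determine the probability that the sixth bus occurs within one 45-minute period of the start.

0.1882

Over the interval, μ = 5.1 × 0.75 = 3.825 (a 45-minute period = 0.75 hours).
The sixth arrival falls in the interval iff at least 6 events occur there: P(S_6 ≤ t) = P(N ≥ 6) = 1 − P(N ≤ 5) ≈ 0.1882.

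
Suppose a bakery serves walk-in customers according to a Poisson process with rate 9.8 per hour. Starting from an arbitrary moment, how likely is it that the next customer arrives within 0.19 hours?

0.8446

Inter-arrival times are exponential with rate λ = 9.8 per hour.
P(T ≤ 0.19) = 1 − e^(−λt) = 1 − e^(−9.8 × 0.19) = 1 − e^(−1.862) ≈ 0.8446.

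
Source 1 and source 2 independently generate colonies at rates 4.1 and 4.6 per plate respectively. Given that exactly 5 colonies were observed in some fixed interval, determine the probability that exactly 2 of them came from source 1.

0.3283

Given the total, each event is independently from source 1 with probability p = λ_1/(λ_1+λ_2) = 4.1/8.7 ≈ 0.4713.
So K ~ Binomial(5, 4.1/8.7): P(K = 2) = C(5,2) · (4.1/8.7)^2 · (4.6/8.7)^3 ≈ 0.3283.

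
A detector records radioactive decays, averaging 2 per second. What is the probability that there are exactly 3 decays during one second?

With mean μ = 2 per second,
P(N = 3) = e^(−μ) μ^3/3! = e^(−2) · 2^3/6 ≈ 0.1804.

0.1804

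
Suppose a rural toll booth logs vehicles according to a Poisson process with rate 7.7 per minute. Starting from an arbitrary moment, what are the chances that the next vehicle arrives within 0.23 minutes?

0.8298

Inter-arrival times are exponential with rate λ = 7.7 per minute.
P(T ≤ 0.23) = 1 − e^(−λt) = 1 − e^(−7.7 × 0.23) = 1 − e^(−1.771) ≈ 0.8298.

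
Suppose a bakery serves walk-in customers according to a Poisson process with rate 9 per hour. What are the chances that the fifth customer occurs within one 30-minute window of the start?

0.4679

Over the interval, μ = 9 × 0.5 = 4.5 (a 30-minute window = 0.5 hours).
The fifth arrival falls in the interval iff at least 5 events occur there: P(S_5 ≤ t) = P(N ≥ 5) = 1 − P(N ≤ 4) ≈ 0.4679.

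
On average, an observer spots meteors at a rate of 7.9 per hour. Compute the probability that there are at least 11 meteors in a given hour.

0.1743

With mean μ = 7.9 per hour,
P(N ≥ 11) = 1 − P(N ≤ 10) = 1 − Σ_{j=0}^{10} e^(−μ) μ^j/j! ≈ 0.1743.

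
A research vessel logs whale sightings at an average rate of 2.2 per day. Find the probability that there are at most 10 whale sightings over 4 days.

Over the interval, μ = 2.2 × 4 = 8.8 (4 days).
P(N ≤ 10) = Σ_{j=0}^{10} e^(−μ) μ^j/j! ≈ 0.7294.

0.7294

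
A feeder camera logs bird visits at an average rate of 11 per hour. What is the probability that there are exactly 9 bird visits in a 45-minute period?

0.1275

Over the interval, μ = 11 × 0.75 = 8.25 (a 45-minute period = 0.75 hours).
P(N = 9) = e^(−μ) μ^9/9! = e^(−8.25) · 8.25^9/362880 ≈ 0.1275.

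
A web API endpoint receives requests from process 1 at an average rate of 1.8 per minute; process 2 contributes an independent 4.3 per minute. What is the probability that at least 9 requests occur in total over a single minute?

Independent Poisson processes superpose: combined rate λ = 1.8 + 4.3 = 6.1 per minute.
So μ = 6.1.
P(N ≥ 9) = 1 − P(N ≤ 8) ≈ 0.1633.

0.1633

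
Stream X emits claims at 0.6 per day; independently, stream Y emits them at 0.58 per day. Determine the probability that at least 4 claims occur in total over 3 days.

0.4720

Independent Poisson processes superpose: combined rate λ = 0.6 + 0.58 = 1.18 per day.
Over the interval, μ = 1.18 × 3 = 3.54 (3 days).
P(N ≥ 4) = 1 − P(N ≤ 3) ≈ 0.4720.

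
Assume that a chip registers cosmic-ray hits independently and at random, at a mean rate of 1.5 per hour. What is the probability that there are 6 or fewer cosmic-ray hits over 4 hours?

0.6063

Over the interval, μ = 1.5 × 4 = 6 (4 hours).
P(N ≤ 6) = Σ_{j=0}^{6} e^(−μ) μ^j/j! ≈ 0.6063.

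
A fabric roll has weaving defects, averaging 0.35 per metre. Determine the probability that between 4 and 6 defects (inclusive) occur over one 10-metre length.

Over the interval, μ = 0.35 × 10 = 3.5 (a 10-metre length = 10 metres).
P(4 ≤ N ≤ 6) = Σ_{j=4}^{6} e^(−3.5) · 3.5^j/j! ≈ 0.3981.

0.3981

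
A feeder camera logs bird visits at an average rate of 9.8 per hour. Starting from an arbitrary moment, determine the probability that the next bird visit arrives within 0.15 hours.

0.7701

Inter-arrival times are exponential with rate λ = 9.8 per hour.
P(T ≤ 0.15) = 1 − e^(−λt) = 1 − e^(−9.8 × 0.15) = 1 − e^(−1.47) ≈ 0.7701.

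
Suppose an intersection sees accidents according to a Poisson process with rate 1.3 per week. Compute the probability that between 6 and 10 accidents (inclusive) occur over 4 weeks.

0.4014

Over the interval, μ = 1.3 × 4 = 5.2 (4 weeks).
P(6 ≤ N ≤ 10) = Σ_{j=6}^{10} e^(−5.2) · 5.2^j/j! ≈ 0.4014.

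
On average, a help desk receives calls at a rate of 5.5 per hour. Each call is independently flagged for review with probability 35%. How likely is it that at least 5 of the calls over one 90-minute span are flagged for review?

0.1662

Thinning: the calls that are flagged for review themselves form a Poisson process with rate 0.35 × 5.5 = 1.925 per hour.
Over the interval, μ = 1.925 × 1.5 = 2.8875 (a 90-minute span = 1.5 hours).
P(N ≥ 5) = 1 − P(N ≤ 4) ≈ 0.1662.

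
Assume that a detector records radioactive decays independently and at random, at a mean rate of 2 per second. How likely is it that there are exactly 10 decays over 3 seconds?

Over the interval, μ = 2 × 3 = 6 (3 seconds).
P(N = 10) = e^(−μ) μ^10/10! = e^(−6) · 6^10/3628800 ≈ 0.0413.

0.0413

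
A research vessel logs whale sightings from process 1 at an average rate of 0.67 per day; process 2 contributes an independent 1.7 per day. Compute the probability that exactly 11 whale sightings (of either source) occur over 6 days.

0.0804

Independent Poisson processes superpose: combined rate λ = 0.67 + 1.7 = 2.37 per day.
Over the interval, μ = 2.37 × 6 = 14.22 (6 days).
P(N = 11) = e^(−14.22) · 14.22^11/11! ≈ 0.0804.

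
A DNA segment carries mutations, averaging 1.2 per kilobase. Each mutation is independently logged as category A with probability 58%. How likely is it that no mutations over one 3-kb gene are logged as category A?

Thinning: the mutations that are logged as category A themselves form a Poisson process with rate 0.58 × 1.2 = 0.696 per kilobase.
Over the interval, μ = 0.696 × 3 = 2.088 (a 3-kb gene = 3 kilobases).
P(N = 0) = e^(−2.088) · 2.088^0/0! ≈ 0.1239.

0.1239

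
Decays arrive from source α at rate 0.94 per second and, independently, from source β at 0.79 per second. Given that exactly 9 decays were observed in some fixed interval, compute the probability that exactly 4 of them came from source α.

0.2181

Given the total, each event is independently from source α with probability p = λ_α/(λ_α+λ_β) = 0.94/1.73 ≈ 0.5434.
So K ~ Binomial(9, 0.94/1.73): P(K = 4) = C(9,4) · (0.94/1.73)^4 · (0.79/1.73)^5 ≈ 0.2181.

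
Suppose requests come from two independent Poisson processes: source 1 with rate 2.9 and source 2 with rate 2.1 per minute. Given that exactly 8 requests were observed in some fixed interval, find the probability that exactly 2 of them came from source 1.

0.0517

Given the total, each event is independently from source 1 with probability p = λ_1/(λ_1+λ_2) = 2.9/5 = 0.5800.
So K ~ Binomial(8, 2.9/5): P(K = 2) = C(8,2) · (2.9/5)^2 · (2.1/5)^6 ≈ 0.0517.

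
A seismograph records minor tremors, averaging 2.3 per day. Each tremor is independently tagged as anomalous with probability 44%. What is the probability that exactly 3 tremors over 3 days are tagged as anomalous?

0.2240

Thinning: the tremors that are tagged as anomalous themselves form a Poisson process with rate 0.44 × 2.3 = 1.012 per day.
Over the interval, μ = 1.012 × 3 = 3.036 (3 days).
P(N = 3) = e^(−3.036) · 3.036^3/3! ≈ 0.2240.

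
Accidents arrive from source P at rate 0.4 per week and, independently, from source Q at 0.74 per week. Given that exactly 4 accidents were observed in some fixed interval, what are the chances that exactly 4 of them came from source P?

0.0152

Given the total, each event is independently from source P with probability p = λ_P/(λ_P+λ_Q) = 0.4/1.14 ≈ 0.3509.
So K ~ Binomial(4, 0.4/1.14): P(K = 4) = C(4,4) · (0.4/1.14)^4 · (0.74/1.14)^0 ≈ 0.0152.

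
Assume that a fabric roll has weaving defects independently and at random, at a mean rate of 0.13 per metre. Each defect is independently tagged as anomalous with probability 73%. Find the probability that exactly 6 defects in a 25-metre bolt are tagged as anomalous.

0.0231

Thinning: the defects that are tagged as anomalous themselves form a Poisson process with rate 0.73 × 0.13 = 0.0949 per metre.
Over the interval, μ = 0.0949 × 25 = 2.3725 (a 25-metre bolt = 25 metres).
P(N = 6) = e^(−2.3725) · 2.3725^6/6! ≈ 0.0231.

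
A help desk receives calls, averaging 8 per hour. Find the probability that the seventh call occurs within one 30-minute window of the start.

0.1107

Over the interval, μ = 8 × 0.5 = 4 (a 30-minute window = 0.5 hours).
The seventh arrival falls in the interval iff at least 7 events occur there: P(S_7 ≤ t) = P(N ≥ 7) = 1 − P(N ≤ 6) ≈ 0.1107.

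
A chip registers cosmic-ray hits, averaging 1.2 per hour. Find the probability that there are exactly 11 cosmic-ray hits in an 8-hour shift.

Over the interval, μ = 1.2 × 8 = 9.6 (an 8-hour shift = 8 hours).
P(N = 11) = e^(−μ) μ^11/11! = e^(−9.6) · 9.6^11/39916800 ≈ 0.1083.

0.1083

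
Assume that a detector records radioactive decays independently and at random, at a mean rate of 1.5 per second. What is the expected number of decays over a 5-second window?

7.5

E[N] = λt = 1.5 × 5 = 7.5 (a 5-second window = 5 seconds).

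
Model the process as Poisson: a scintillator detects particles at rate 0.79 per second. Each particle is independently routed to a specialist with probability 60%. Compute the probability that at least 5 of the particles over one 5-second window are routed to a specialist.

Thinning: the particles that are routed to a specialist themselves form a Poisson process with rate 0.6 × 0.79 = 0.474 per second.
Over the interval, μ = 0.474 × 5 = 2.37 (a 5-second window = 5 seconds).
P(N ≥ 5) = 1 − P(N ≤ 4) ≈ 0.0921.

0.0921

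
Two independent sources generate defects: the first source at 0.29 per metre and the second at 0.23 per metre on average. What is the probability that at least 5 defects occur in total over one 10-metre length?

Independent Poisson processes superpose: combined rate λ = 0.29 + 0.23 = 0.52 per metre.
Over the interval, μ = 0.52 × 10 = 5.2 (a 10-metre length = 10 metres).
P(N ≥ 5) = 1 − P(N ≤ 4) ≈ 0.5939.

0.5939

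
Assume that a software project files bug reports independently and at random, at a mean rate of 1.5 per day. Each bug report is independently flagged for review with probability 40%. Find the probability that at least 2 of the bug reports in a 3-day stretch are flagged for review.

0.5372

Thinning: the bug reports that are flagged for review themselves form a Poisson process with rate 0.4 × 1.5 = 0.6 per day.
Over the interval, μ = 0.6 × 3 = 1.8 (a 3-day stretch = 3 days).
P(N ≥ 2) = 1 − P(N ≤ 1) ≈ 0.5372.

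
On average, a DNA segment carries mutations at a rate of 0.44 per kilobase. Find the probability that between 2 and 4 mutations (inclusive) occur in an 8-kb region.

0.5879

Over the interval, μ = 0.44 × 8 = 3.52 (an 8-kb region = 8 kilobases).
P(2 ≤ N ≤ 4) = Σ_{j=2}^{4} e^(−3.52) · 3.52^j/j! ≈ 0.5879.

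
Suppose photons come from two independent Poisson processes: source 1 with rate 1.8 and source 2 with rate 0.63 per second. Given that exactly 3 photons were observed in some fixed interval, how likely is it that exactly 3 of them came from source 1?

Given the total, each event is independently from source 1 with probability p = λ_1/(λ_1+λ_2) = 1.8/2.43 ≈ 0.7407.
So K ~ Binomial(3, 1.8/2.43): P(K = 3) = C(3,3) · (1.8/2.43)^3 · (0.63/2.43)^0 ≈ 0.4064.

0.4064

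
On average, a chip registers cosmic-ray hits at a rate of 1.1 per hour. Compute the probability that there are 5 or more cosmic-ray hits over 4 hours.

0.4488

Over the interval, μ = 1.1 × 4 = 4.4 (4 hours).
P(N ≥ 5) = 1 − P(N ≤ 4) = 1 − Σ_{j=0}^{4} e^(−μ) μ^j/j! ≈ 0.4488.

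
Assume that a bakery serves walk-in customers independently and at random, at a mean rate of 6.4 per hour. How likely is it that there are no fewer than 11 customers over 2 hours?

0.7307

Over the interval, μ = 6.4 × 2 = 12.8 (2 hours).
P(N ≥ 11) = 1 − P(N ≤ 10) = 1 − Σ_{j=0}^{10} e^(−μ) μ^j/j! ≈ 0.7307.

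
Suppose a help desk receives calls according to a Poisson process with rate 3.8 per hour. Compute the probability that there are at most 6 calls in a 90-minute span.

0.6544

Over the interval, μ = 3.8 × 1.5 = 5.7 (a 90-minute span = 1.5 hours).
P(N ≤ 6) = Σ_{j=0}^{6} e^(−μ) μ^j/j! ≈ 0.6544.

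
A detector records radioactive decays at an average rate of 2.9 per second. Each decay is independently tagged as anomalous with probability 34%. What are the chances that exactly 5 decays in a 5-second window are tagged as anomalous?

Thinning: the decays that are tagged as anomalous themselves form a Poisson process with rate 0.34 × 2.9 = 0.986 per second.
Over the interval, μ = 0.986 × 5 = 4.93 (a 5-second window = 5 seconds).
P(N = 5) = e^(−4.93) · 4.93^5/5! ≈ 0.1754.

0.1754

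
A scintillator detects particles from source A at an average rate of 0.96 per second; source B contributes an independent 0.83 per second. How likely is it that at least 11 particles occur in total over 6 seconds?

0.5087

Independent Poisson processes superpose: combined rate λ = 0.96 + 0.83 = 1.79 per second.
Over the interval, μ = 1.79 × 6 = 10.74 (6 seconds).
P(N ≥ 11) = 1 − P(N ≤ 10) ≈ 0.5087.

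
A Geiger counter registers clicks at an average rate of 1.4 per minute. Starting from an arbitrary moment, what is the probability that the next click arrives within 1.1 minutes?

0.7856

Inter-arrival times are exponential with rate λ = 1.4 per minute.
P(T ≤ 1.1) = 1 − e^(−λt) = 1 − e^(−1.4 × 1.1) = 1 − e^(−1.54) ≈ 0.7856.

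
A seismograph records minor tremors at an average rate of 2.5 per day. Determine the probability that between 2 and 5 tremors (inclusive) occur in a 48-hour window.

0.5755

Over the interval, μ = 2.5 × 2 = 5 (a 48-hour window = 2 days).
P(2 ≤ N ≤ 5) = Σ_{j=2}^{5} e^(−5) · 5^j/j! ≈ 0.5755.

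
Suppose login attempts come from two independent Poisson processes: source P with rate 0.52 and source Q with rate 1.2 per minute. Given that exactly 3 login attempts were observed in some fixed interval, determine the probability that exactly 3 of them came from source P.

Given the total, each event is independently from source P with probability p = λ_P/(λ_P+λ_Q) = 0.52/1.72 ≈ 0.3023.
So K ~ Binomial(3, 0.52/1.72): P(K = 3) = C(3,3) · (0.52/1.72)^3 · (1.2/1.72)^0 ≈ 0.0276.

0.0276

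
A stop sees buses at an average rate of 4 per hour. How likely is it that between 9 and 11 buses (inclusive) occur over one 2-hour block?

0.2955

Over the interval, μ = 4 × 2 = 8 (a 2-hour block = 2 hours).
P(9 ≤ N ≤ 11) = Σ_{j=9}^{11} e^(−8) · 8^j/j! ≈ 0.2955.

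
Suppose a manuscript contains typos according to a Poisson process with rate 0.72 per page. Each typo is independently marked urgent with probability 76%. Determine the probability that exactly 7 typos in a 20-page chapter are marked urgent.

0.0659

Thinning: the typos that are marked urgent themselves form a Poisson process with rate 0.76 × 0.72 = 0.5472 per page.
Over the interval, μ = 0.5472 × 20 = 10.944 (a 20-page chapter = 20 pages).
P(N = 7) = e^(−10.944) · 10.944^7/7! ≈ 0.0659.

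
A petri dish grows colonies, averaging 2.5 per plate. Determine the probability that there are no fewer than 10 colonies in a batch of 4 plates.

0.5421

Over the interval, μ = 2.5 × 4 = 10 (a batch of 4 plates = 4 plates).
P(N ≥ 10) = 1 − P(N ≤ 9) = 1 − Σ_{j=0}^{9} e^(−μ) μ^j/j! ≈ 0.5421.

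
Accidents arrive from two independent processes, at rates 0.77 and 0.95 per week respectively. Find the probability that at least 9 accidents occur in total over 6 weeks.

Independent Poisson processes superpose: combined rate λ = 0.77 + 0.95 = 1.72 per week.
Over the interval, μ = 1.72 × 6 = 10.32 (6 weeks).
P(N ≥ 9) = 1 − P(N ≤ 8) ≈ 0.7020.

0.7020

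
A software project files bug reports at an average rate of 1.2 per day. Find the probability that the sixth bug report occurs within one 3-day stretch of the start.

Over the interval, μ = 1.2 × 3 = 3.6 (a 3-day stretch = 3 days).
The sixth arrival falls in the interval iff at least 6 events occur there: P(S_6 ≤ t) = P(N ≥ 6) = 1 − P(N ≤ 5) ≈ 0.1559.

0.1559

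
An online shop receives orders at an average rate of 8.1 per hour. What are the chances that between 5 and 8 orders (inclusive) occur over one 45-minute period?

Over the interval, μ = 8.1 × 0.75 = 6.075 (a 45-minute period = 0.75 hours).
P(5 ≤ N ≤ 8) = Σ_{j=5}^{8} e^(−6.075) · 6.075^j/j! ≈ 0.5643.

0.5643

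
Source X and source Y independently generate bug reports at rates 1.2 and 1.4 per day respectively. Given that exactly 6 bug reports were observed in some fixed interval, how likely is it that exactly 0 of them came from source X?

0.0244

Given the total, each event is independently from source X with probability p = λ_X/(λ_X+λ_Y) = 1.2/2.6 ≈ 0.4615.
So K ~ Binomial(6, 1.2/2.6): P(K = 0) = C(6,0) · (1.2/2.6)^0 · (1.4/2.6)^6 ≈ 0.0244.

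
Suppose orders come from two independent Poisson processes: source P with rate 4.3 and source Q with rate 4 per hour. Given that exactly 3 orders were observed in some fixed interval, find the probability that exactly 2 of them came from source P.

Given the total, each event is independently from source P with probability p = λ_P/(λ_P+λ_Q) = 4.3/8.3 ≈ 0.5181.
So K ~ Binomial(3, 4.3/8.3): P(K = 2) = C(3,2) · (4.3/8.3)^2 · (4/8.3)^1 ≈ 0.3880.

0.3880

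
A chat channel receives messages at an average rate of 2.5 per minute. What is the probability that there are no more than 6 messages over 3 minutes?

Over the interval, μ = 2.5 × 3 = 7.5 (3 minutes).
P(N ≤ 6) = Σ_{j=0}^{6} e^(−μ) μ^j/j! ≈ 0.3782.

0.3782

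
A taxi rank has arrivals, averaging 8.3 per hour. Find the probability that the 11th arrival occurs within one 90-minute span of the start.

0.6981

Over the interval, μ = 8.3 × 1.5 = 12.45 (a 90-minute span = 1.5 hours).
The 11th arrival falls in the interval iff at least 11 events occur there: P(S_11 ≤ t) = P(N ≥ 11) = 1 − P(N ≤ 10) ≈ 0.6981.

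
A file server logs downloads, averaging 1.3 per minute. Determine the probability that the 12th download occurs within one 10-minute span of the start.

Over the interval, μ = 1.3 × 10 = 13 (a 10-minute span = 10 minutes).
The 12th arrival falls in the interval iff at least 12 events occur there: P(S_12 ≤ t) = P(N ≥ 12) = 1 − P(N ≤ 11) ≈ 0.6468.

0.6468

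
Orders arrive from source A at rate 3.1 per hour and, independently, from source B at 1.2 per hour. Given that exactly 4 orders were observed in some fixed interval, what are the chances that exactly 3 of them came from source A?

Given the total, each event is independently from source A with probability p = λ_A/(λ_A+λ_B) = 3.1/4.3 ≈ 0.7209.
So K ~ Binomial(4, 3.1/4.3): P(K = 3) = C(4,3) · (3.1/4.3)^3 · (1.2/4.3)^1 ≈ 0.4183.

0.4183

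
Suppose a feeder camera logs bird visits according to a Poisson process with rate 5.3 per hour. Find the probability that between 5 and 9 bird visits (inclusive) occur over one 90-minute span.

Over the interval, μ = 5.3 × 1.5 = 7.95 (a 90-minute span = 1.5 hours).
P(5 ≤ N ≤ 9) = Σ_{j=5}^{9} e^(−7.95) · 7.95^j/j! ≈ 0.6203.

0.6203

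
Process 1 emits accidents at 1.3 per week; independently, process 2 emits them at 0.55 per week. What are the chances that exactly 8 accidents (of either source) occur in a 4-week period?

Independent Poisson processes superpose: combined rate λ = 1.3 + 0.55 = 1.85 per week.
Over the interval, μ = 1.85 × 4 = 7.4 (a 4-week period = 4 weeks).
P(N = 8) = e^(−7.4) · 7.4^8/8! ≈ 0.1363.

0.1363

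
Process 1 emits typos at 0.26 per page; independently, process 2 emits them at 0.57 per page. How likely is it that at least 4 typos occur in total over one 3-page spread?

Independent Poisson processes superpose: combined rate λ = 0.26 + 0.57 = 0.83 per page.
Over the interval, μ = 0.83 × 3 = 2.49 (a 3-page spread = 3 pages).
P(N ≥ 4) = 1 − P(N ≤ 3) ≈ 0.2403.

0.2403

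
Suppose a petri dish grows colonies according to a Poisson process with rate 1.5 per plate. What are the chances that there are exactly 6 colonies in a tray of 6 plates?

Over the interval, μ = 1.5 × 6 = 9 (a tray of 6 plates = 6 plates).
P(N = 6) = e^(−μ) μ^6/6! = e^(−9) · 9^6/720 ≈ 0.0911.

0.0911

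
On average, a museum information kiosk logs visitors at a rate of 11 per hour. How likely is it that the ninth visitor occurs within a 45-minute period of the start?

0.4423

Over the interval, μ = 11 × 0.75 = 8.25 (a 45-minute period = 0.75 hours).
The ninth arrival falls in the interval iff at least 9 events occur there: P(S_9 ≤ t) = P(N ≥ 9) = 1 − P(N ≤ 8) ≈ 0.4423.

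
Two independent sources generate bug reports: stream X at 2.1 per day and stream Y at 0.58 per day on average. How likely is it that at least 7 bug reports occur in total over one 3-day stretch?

Independent Poisson processes superpose: combined rate λ = 2.1 + 0.58 = 2.68 per day.
Over the interval, μ = 2.68 × 3 = 8.04 (a 3-day stretch = 3 days).
P(N ≥ 7) = 1 − P(N ≤ 6) ≈ 0.6915.

0.6915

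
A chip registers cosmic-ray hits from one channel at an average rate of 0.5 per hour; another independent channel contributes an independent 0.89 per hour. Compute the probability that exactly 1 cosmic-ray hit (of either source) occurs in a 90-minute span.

Independent Poisson processes superpose: combined rate λ = 0.5 + 0.89 = 1.39 per hour.
Over the interval, μ = 1.39 × 1.5 = 2.085 (a 90-minute span = 1.5 hours).
P(N = 1) = e^(−2.085) · 2.085^1/1! ≈ 0.2592.

0.2592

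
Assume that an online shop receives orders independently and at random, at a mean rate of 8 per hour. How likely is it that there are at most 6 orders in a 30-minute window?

Over the interval, μ = 8 × 0.5 = 4 (a 30-minute window = 0.5 hours).
P(N ≤ 6) = Σ_{j=0}^{6} e^(−μ) μ^j/j! ≈ 0.8893.

0.8893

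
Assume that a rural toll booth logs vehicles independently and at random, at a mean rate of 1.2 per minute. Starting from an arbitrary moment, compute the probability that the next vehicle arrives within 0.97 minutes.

0.6878

Inter-arrival times are exponential with rate λ = 1.2 per minute.
P(T ≤ 0.97) = 1 − e^(−λt) = 1 − e^(−1.2 × 0.97) = 1 − e^(−1.164) ≈ 0.6878.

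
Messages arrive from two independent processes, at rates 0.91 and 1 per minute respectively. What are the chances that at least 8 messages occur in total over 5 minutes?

Independent Poisson processes superpose: combined rate λ = 0.91 + 1 = 1.91 per minute.
Over the interval, μ = 1.91 × 5 = 9.55 (5 minutes).
P(N ≥ 8) = 1 − P(N ≤ 7) ≈ 0.7365.

0.7365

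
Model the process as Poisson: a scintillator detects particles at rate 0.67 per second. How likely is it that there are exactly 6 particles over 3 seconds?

0.0123

Over the interval, μ = 0.67 × 3 = 2.01 (3 seconds).
P(N = 6) = e^(−μ) μ^6/6! = e^(−2.01) · 2.01^6/720 ≈ 0.0123.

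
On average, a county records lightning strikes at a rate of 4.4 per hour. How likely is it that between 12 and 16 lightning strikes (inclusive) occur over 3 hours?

Over the interval, μ = 4.4 × 3 = 13.2 (3 hours).
P(12 ≤ N ≤ 16) = Σ_{j=12}^{16} e^(−13.2) · 13.2^j/j! ≈ 0.4876.

0.4876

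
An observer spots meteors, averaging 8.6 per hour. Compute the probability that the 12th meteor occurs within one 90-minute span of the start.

Over the interval, μ = 8.6 × 1.5 = 12.9 (a 90-minute span = 1.5 hours).
The 12th arrival falls in the interval iff at least 12 events occur there: P(S_12 ≤ t) = P(N ≥ 12) = 1 − P(N ≤ 11) ≈ 0.6366.

0.6366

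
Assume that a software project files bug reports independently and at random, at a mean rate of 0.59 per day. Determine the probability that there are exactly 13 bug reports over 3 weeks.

Over the interval, μ = 0.59 × 21 = 12.39 (3 weeks = 21 days).
P(N = 13) = e^(−μ) μ^13/13! = e^(−12.39) · 12.39^13/6227020800 ≈ 0.1083.

0.1083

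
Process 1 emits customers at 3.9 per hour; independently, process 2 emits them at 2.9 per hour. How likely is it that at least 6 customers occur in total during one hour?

0.6730

Independent Poisson processes superpose: combined rate λ = 3.9 + 2.9 = 6.8 per hour.
So μ = 6.8.
P(N ≥ 6) = 1 − P(N ≤ 5) ≈ 0.6730.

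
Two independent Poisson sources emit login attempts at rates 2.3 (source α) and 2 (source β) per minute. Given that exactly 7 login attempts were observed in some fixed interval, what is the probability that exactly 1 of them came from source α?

Given the total, each event is independently from source α with probability p = λ_α/(λ_α+λ_β) = 2.3/4.3 ≈ 0.5349.
So K ~ Binomial(7, 2.3/4.3): P(K = 1) = C(7,1) · (2.3/4.3)^1 · (2/4.3)^6 ≈ 0.0379.

0.0379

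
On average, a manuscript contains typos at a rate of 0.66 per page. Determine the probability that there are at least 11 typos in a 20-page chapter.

0.7651

Over the interval, μ = 0.66 × 20 = 13.2 (a 20-page chapter = 20 pages).
P(N ≥ 11) = 1 − P(N ≤ 10) = 1 − Σ_{j=0}^{10} e^(−μ) μ^j/j! ≈ 0.7651.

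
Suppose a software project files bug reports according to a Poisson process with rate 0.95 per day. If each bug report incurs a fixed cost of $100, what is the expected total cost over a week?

E[N] = 0.95 × 7 = 6.65 (a week = 7 days); E[cost] = 6.65 × $100 = $665.

$665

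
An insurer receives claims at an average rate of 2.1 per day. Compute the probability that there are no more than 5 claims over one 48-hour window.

Over the interval, μ = 2.1 × 2 = 4.2 (a 48-hour window = 2 days).
P(N ≤ 5) = Σ_{j=0}^{5} e^(−μ) μ^j/j! ≈ 0.7531.

0.7531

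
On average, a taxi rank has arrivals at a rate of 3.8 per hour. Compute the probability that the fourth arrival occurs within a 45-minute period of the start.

0.3192

Over the interval, μ = 3.8 × 0.75 = 2.85 (a 45-minute period = 0.75 hours).
The fourth arrival falls in the interval iff at least 4 events occur there: P(S_4 ≤ t) = P(N ≥ 4) = 1 − P(N ≤ 3) ≈ 0.3192.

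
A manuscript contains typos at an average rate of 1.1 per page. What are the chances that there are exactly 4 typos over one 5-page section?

0.1558

Over the interval, μ = 1.1 × 5 = 5.5 (a 5-page section = 5 pages).
P(N = 4) = e^(−μ) μ^4/4! = e^(−5.5) · 5.5^4/24 ≈ 0.1558.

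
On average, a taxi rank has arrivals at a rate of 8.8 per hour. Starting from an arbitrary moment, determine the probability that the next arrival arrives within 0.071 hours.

0.4646

Inter-arrival times are exponential with rate λ = 8.8 per hour.
P(T ≤ 0.071) = 1 − e^(−λt) = 1 − e^(−8.8 × 0.071) = 1 − e^(−0.6248) ≈ 0.4646.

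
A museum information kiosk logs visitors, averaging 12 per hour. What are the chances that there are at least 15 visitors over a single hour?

With mean μ = 12 per hour,
P(N ≥ 15) = 1 − P(N ≤ 14) = 1 − Σ_{j=0}^{14} e^(−μ) μ^j/j! ≈ 0.2280.

0.2280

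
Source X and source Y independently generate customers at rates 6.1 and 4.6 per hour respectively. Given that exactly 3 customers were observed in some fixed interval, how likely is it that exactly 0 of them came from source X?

0.0795

Given the total, each event is independently from source X with probability p = λ_X/(λ_X+λ_Y) = 6.1/10.7 ≈ 0.5701.
So K ~ Binomial(3, 6.1/10.7): P(K = 0) = C(3,0) · (6.1/10.7)^0 · (4.6/10.7)^3 ≈ 0.0795.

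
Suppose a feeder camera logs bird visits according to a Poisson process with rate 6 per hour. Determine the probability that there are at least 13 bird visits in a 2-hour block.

Over the interval, μ = 6 × 2 = 12 (a 2-hour block = 2 hours).
P(N ≥ 13) = 1 − P(N ≤ 12) = 1 − Σ_{j=0}^{12} e^(−μ) μ^j/j! ≈ 0.4240.

0.4240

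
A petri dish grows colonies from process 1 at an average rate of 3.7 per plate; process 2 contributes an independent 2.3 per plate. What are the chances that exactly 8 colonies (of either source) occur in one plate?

Independent Poisson processes superpose: combined rate λ = 3.7 + 2.3 = 6 per plate.
So μ = 6.
P(N = 8) = e^(−6) · 6^8/8! ≈ 0.1033.

0.1033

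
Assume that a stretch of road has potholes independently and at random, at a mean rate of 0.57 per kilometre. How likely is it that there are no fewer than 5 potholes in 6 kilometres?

0.2595

Over the interval, μ = 0.57 × 6 = 3.42 (6 kilometres).
P(N ≥ 5) = 1 − P(N ≤ 4) = 1 − Σ_{j=0}^{4} e^(−μ) μ^j/j! ≈ 0.2595.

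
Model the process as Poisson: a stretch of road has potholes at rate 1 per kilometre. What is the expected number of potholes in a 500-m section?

0.5

E[N] = λt = 1 × 0.5 = 0.5 (a 500-m section = 0.5 kilometres).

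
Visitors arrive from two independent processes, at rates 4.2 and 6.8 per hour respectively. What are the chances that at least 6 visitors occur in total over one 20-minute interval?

Independent Poisson processes superpose: combined rate λ = 4.2 + 6.8 = 11 per hour.
Over the interval, μ = 11 × 1/3 ≈ 3.66667 (a 20-minute interval = 1/3 hours).
P(N ≥ 6) = 1 − P(N ≤ 5) ≈ 0.1652.

0.1652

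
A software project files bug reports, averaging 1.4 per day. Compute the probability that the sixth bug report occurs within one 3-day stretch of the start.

Over the interval, μ = 1.4 × 3 = 4.2 (a 3-day stretch = 3 days).
The sixth arrival falls in the interval iff at least 6 events occur there: P(S_6 ≤ t) = P(N ≥ 6) = 1 − P(N ≤ 5) ≈ 0.2469.

0.2469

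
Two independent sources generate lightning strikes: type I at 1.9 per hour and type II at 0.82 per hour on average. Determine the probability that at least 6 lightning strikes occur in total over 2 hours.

0.4608

Independent Poisson processes superpose: combined rate λ = 1.9 + 0.82 = 2.72 per hour.
Over the interval, μ = 2.72 × 2 = 5.44 (2 hours).
P(N ≥ 6) = 1 − P(N ≤ 5) ≈ 0.4608.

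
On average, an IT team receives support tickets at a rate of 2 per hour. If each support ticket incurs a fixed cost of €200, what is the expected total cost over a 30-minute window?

€200

E[N] = 2 × 0.5 = 1 (a 30-minute window = 0.5 hours); E[cost] = 1 × €200 = €200.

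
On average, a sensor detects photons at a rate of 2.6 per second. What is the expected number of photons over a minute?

156

E[N] = λt = 2.6 × 60 = 156 (a minute = 60 seconds).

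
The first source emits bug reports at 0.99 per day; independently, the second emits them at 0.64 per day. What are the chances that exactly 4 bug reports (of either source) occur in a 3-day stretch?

Independent Poisson processes superpose: combined rate λ = 0.99 + 0.64 = 1.63 per day.
Over the interval, μ = 1.63 × 3 = 4.89 (a 3-day stretch = 3 days).
P(N = 4) = e^(−4.89) · 4.89^4/4! ≈ 0.1792.

0.1792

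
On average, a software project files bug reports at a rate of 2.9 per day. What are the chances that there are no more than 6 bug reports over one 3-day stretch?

0.2355

Over the interval, μ = 2.9 × 3 = 8.7 (a 3-day stretch = 3 days).
P(N ≤ 6) = Σ_{j=0}^{6} e^(−μ) μ^j/j! ≈ 0.2355.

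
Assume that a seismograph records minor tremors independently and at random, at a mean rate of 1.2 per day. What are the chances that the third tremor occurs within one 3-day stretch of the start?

Over the interval, μ = 1.2 × 3 = 3.6 (a 3-day stretch = 3 days).
The third arrival falls in the interval iff at least 3 events occur there: P(S_3 ≤ t) = P(N ≥ 3) = 1 − P(N ≤ 2) ≈ 0.6973.

0.6973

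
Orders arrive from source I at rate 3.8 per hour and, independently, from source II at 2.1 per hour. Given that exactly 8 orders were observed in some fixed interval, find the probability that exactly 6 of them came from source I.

0.2532

Given the total, each event is independently from source I with probability p = λ_I/(λ_I+λ_II) = 3.8/5.9 ≈ 0.6441.
So K ~ Binomial(8, 3.8/5.9): P(K = 6) = C(8,6) · (3.8/5.9)^6 · (2.1/5.9)^2 ≈ 0.2532.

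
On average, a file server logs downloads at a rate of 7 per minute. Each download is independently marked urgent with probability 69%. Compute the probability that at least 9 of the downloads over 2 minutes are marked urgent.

Thinning: the downloads that are marked urgent themselves form a Poisson process with rate 0.69 × 7 = 4.83 per minute.
Over the interval, μ = 4.83 × 2 = 9.66 (2 minutes).
P(N ≥ 9) = 1 − P(N ≤ 8) ≈ 0.6276.

0.6276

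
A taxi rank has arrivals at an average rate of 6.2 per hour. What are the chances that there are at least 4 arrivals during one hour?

With mean μ = 6.2 per hour,
P(N ≥ 4) = 1 − P(N ≤ 3) = 1 − Σ_{j=0}^{3} e^(−μ) μ^j/j! ≈ 0.8658.

0.8658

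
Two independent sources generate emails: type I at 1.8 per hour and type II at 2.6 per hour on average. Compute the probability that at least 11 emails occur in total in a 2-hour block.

Independent Poisson processes superpose: combined rate λ = 1.8 + 2.6 = 4.4 per hour.
Over the interval, μ = 4.4 × 2 = 8.8 (a 2-hour block = 2 hours).
P(N ≥ 11) = 1 − P(N ≤ 10) ≈ 0.2706.

0.2706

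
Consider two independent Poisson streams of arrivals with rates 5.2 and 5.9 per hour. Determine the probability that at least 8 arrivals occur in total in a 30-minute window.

Independent Poisson processes superpose: combined rate λ = 5.2 + 5.9 = 11.1 per hour.
Over the interval, μ = 11.1 × 0.5 = 5.55 (a 30-minute window = 0.5 hours).
P(N ≥ 8) = 1 − P(N ≤ 7) ≈ 0.1967.

0.1967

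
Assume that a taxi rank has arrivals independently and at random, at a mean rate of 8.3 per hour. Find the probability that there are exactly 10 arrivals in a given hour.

With mean μ = 8.3 per hour,
P(N = 10) = e^(−μ) μ^10/10! = e^(−8.3) · 8.3^10/3628800 ≈ 0.1063.

0.1063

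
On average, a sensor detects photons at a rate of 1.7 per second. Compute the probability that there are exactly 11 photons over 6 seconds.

0.1158

Over the interval, μ = 1.7 × 6 = 10.2 (6 seconds).
P(N = 11) = e^(−μ) μ^11/11! = e^(−10.2) · 10.2^11/39916800 ≈ 0.1158.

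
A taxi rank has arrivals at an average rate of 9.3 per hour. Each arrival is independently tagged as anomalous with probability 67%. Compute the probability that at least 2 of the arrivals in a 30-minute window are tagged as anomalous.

0.8175

Thinning: the arrivals that are tagged as anomalous themselves form a Poisson process with rate 0.67 × 9.3 = 6.231 per hour.
Over the interval, μ = 6.231 × 0.5 = 3.1155 (a 30-minute window = 0.5 hours).
P(N ≥ 2) = 1 − P(N ≤ 1) ≈ 0.8175.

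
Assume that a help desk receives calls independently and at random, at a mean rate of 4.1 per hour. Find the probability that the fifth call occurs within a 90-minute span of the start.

0.7345

Over the interval, μ = 4.1 × 1.5 = 6.15 (a 90-minute span = 1.5 hours).
The fifth arrival falls in the interval iff at least 5 events occur there: P(S_5 ≤ t) = P(N ≥ 5) = 1 − P(N ≤ 4) ≈ 0.7345.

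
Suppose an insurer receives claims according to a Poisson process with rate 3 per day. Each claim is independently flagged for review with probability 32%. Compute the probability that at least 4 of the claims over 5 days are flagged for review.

Thinning: the claims that are flagged for review themselves form a Poisson process with rate 0.32 × 3 = 0.96 per day.
Over the interval, μ = 0.96 × 5 = 4.8 (5 days).
P(N ≥ 4) = 1 − P(N ≤ 3) ≈ 0.7058.

0.7058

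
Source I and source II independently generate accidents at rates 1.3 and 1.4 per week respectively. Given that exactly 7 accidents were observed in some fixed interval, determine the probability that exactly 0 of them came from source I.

Given the total, each event is independently from source I with probability p = λ_I/(λ_I+λ_II) = 1.3/2.7 ≈ 0.4815.
So K ~ Binomial(7, 1.3/2.7): P(K = 0) = C(7,0) · (1.3/2.7)^0 · (1.4/2.7)^7 ≈ 0.0101.

0.0101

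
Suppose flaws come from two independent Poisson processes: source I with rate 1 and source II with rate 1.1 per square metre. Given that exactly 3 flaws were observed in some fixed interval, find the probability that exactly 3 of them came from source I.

0.1080

Given the total, each event is independently from source I with probability p = λ_I/(λ_I+λ_II) = 1/2.1 ≈ 0.4762.
So K ~ Binomial(3, 1/2.1): P(K = 3) = C(3,3) · (1/2.1)^3 · (1.1/2.1)^0 ≈ 0.1080.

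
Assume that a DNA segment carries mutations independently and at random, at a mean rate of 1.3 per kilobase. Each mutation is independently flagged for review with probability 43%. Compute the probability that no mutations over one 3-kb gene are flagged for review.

0.1869

Thinning: the mutations that are flagged for review themselves form a Poisson process with rate 0.43 × 1.3 = 0.559 per kilobase.
Over the interval, μ = 0.559 × 3 = 1.677 (a 3-kb gene = 3 kilobases).
P(N = 0) = e^(−1.677) · 1.677^0/0! ≈ 0.1869.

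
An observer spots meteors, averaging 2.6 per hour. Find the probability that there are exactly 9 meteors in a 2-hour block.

Over the interval, μ = 2.6 × 2 = 5.2 (a 2-hour block = 2 hours).
P(N = 9) = e^(−μ) μ^9/9! = e^(−5.2) · 5.2^9/362880 ≈ 0.0423.

0.0423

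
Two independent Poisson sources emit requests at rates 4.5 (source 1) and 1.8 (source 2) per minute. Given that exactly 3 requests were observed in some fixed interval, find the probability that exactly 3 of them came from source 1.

Given the total, each event is independently from source 1 with probability p = λ_1/(λ_1+λ_2) = 4.5/6.3 ≈ 0.7143.
So K ~ Binomial(3, 4.5/6.3): P(K = 3) = C(3,3) · (4.5/6.3)^3 · (1.8/6.3)^0 ≈ 0.3644.

0.3644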